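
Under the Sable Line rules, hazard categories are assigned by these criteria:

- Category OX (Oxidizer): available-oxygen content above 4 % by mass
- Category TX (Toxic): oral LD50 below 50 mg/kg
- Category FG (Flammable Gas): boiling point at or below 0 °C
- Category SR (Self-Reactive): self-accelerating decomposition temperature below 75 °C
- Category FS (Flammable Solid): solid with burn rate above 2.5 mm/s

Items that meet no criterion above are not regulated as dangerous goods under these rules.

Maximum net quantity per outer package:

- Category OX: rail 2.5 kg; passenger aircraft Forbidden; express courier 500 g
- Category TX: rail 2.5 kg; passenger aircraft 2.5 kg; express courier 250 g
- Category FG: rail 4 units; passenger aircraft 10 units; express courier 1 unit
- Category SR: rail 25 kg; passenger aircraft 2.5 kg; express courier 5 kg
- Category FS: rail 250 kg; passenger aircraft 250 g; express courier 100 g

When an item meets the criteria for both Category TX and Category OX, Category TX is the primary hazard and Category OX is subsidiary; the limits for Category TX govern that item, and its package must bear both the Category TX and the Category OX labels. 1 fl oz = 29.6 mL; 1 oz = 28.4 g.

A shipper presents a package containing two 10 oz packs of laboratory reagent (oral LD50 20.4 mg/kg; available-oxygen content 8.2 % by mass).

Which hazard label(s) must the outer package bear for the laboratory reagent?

Category OX and TX

With oral LD50 20.4 mg/kg (< 50 mg/kg), the laboratory reagent falls in Category TX.
With available-oxygen content 8.2 % by mass (> 4 % by mass), the laboratory reagent falls in Category OX.
By the precedence rule Category TX is primary and Category OX is subsidiary, and that rule requires both labels on the package.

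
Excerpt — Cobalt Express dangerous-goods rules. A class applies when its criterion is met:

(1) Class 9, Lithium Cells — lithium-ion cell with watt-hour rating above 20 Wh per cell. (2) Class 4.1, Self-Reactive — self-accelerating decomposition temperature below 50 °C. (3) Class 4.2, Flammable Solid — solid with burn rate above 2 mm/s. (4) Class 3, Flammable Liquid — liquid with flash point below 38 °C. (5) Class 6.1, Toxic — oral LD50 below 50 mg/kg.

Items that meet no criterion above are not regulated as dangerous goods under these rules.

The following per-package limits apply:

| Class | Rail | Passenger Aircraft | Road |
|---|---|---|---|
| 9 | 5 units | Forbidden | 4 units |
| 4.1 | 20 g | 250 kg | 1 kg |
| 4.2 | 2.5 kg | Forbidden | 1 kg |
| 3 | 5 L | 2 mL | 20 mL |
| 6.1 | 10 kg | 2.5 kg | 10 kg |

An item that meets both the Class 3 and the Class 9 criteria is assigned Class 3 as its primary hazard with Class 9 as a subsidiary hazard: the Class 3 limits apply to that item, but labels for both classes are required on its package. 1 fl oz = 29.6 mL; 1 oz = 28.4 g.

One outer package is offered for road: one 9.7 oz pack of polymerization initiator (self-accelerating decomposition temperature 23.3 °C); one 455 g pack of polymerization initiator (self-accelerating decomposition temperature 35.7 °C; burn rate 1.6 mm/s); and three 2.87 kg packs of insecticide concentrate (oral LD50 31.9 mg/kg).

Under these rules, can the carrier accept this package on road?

Yes

Polymerization initiator: self-accelerating decomposition temperature 23.3 °C < 50 °C → Class 4.1 (Self-Reactive).
With self-accelerating decomposition temperature 35.7 °C (< 50 °C), the polymerization initiator falls in Class 4.1.
Insecticide concentrate: oral LD50 31.9 mg/kg < 50 mg/kg → Class 6.1 (Toxic).
Total Class 4.1: (one 9.7 oz pack = 275.48 g) + 455 g = 730.48 g.
730.48 g is within the road limit of 1 kg for Class 4.1.
Class 6.1 quantity: three 2.87 kg packs = 8.61 kg.
That is within the Class 6.1 road limit of 10 kg.
Every hazard class is within its road limit and no segregation rule is violated.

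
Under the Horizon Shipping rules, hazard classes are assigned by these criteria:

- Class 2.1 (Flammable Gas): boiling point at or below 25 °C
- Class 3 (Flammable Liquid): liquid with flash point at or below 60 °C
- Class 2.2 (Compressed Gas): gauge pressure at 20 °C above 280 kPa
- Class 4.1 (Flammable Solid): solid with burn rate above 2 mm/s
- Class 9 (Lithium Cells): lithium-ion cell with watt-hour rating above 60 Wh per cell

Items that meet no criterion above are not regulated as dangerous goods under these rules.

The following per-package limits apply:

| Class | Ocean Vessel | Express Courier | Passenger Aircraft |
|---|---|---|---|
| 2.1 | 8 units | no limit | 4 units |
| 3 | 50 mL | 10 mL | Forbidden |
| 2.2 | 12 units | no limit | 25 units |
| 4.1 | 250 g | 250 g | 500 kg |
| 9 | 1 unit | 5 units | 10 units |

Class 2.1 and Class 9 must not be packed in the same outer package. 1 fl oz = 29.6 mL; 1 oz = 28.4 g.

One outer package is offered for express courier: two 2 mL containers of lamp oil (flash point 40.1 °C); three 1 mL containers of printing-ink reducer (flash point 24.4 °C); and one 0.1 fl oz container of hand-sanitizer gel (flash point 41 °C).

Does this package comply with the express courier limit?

Yes

The lamp oil has flash point 40.1 °C, which is ≤ 60 °C, so it is Class 3 (Flammable Liquid).
The printing-ink reducer has flash point 24.4 °C, which is ≤ 60 °C, so it is Class 3 (Flammable Liquid).
With flash point 41 °C (≤ 60 °C), the hand-sanitizer gel falls in Class 3.
Total Class 3: (two 2 mL containers = 4 mL) + (three 1 mL containers = 3 mL) + (one 0.1 fl oz container = 2.96 mL) = 9.96 mL.
9.96 mL is within the express courier limit of 10 mL for Class 3.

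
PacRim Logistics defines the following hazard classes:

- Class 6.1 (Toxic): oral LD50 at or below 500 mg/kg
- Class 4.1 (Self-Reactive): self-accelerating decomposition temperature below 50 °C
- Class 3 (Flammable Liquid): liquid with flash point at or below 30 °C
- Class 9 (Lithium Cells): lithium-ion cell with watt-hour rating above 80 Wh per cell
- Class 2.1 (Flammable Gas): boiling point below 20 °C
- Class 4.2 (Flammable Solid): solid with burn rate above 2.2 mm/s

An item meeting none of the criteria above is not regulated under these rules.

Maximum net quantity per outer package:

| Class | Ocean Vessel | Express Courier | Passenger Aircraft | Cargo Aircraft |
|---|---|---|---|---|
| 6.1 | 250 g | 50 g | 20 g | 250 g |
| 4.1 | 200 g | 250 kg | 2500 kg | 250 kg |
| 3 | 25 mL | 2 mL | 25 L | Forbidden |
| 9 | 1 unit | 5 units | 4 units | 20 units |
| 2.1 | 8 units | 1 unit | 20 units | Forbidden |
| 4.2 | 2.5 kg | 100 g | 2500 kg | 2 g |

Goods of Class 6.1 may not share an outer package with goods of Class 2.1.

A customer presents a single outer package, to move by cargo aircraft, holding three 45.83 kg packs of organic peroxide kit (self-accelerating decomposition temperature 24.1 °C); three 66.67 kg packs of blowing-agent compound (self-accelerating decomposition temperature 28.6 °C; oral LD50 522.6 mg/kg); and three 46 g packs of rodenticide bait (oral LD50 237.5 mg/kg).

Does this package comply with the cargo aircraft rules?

The organic peroxide kit has self-accelerating decomposition temperature 24.1 °C, which is < 50 °C, so it is Class 4.1 (Self-Reactive).
Self-accelerating decomposition temperature 28.6 °C meets the Class 4.1 criterion (Self-Reactive), so the blowing-agent compound is Class 4.1.
Oral LD50 237.5 mg/kg meets the Class 6.1 criterion (Toxic), so the rodenticide bait is Class 6.1.
Class 4.1 net quantity: (three 45.83 kg packs = 137.49 kg) + (three 66.67 kg packs = 200.01 kg) = 337.5 kg.
337.5 kg > 250 kg (cargo aircraft limit, Class 4.1) — over the limit.
Class 6.1 quantity: three 46 g packs = 138 g.
That is within the Class 6.1 cargo aircraft limit of 250 g.
The segregation rule (Class 6.1 with Class 2.1) does not apply to Class 4.1 with Class 6.1.

No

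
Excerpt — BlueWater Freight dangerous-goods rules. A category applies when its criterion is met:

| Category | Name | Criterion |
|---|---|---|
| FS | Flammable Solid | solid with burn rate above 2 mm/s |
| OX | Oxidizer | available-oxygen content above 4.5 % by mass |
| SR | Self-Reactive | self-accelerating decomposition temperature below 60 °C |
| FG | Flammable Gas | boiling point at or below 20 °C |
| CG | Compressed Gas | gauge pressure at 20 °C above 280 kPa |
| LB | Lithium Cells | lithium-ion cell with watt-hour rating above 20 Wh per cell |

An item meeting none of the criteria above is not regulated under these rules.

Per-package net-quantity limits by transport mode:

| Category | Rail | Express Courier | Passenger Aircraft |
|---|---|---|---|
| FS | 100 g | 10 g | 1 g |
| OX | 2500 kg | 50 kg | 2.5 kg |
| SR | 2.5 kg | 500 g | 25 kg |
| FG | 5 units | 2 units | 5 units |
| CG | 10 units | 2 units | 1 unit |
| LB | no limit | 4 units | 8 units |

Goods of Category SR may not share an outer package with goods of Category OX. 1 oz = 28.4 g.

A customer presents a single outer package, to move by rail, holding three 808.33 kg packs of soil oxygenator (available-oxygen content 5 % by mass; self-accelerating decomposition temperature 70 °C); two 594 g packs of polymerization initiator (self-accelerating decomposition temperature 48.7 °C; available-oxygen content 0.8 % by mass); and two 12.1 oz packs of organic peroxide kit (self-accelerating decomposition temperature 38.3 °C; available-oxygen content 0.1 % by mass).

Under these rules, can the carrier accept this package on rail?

No

Soil oxygenator: available-oxygen content 5 % by mass > 4.5 % by mass → Category OX (Oxidizer).
With self-accelerating decomposition temperature 48.7 °C (< 60 °C), the polymerization initiator falls in Category SR.
The organic peroxide kit has self-accelerating decomposition temperature 38.3 °C, which is < 60 °C, so it is Category SR (Self-Reactive).
Category SR net quantity: (two 594 g packs = 1.188 kg) + (two 12.1 oz packs = 687.28 g) = 1875.28 g.
That is within the Category SR rail limit of 2.5 kg.
Category OX quantity: three 808.33 kg packs = 2424.99 kg.
2424.99 kg ≤ 2500 kg (rail limit, Category OX) — within limit.
Category SR and Category OX may not share an outer package.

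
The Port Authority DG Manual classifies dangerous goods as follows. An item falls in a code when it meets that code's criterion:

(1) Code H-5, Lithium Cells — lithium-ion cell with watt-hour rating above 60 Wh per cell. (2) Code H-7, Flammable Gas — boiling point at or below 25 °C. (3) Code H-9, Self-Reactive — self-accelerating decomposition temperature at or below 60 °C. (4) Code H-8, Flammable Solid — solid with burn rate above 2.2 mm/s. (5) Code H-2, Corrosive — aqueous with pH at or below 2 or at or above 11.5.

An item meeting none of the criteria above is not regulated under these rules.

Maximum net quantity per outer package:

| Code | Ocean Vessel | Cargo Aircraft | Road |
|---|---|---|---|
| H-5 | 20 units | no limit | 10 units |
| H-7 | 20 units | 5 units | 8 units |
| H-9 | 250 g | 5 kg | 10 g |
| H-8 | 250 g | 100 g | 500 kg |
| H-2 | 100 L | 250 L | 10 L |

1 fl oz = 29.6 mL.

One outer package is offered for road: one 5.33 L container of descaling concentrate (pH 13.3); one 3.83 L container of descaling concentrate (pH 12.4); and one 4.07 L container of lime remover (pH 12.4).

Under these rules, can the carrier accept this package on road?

Descaling concentrate: pH 13.3 ≥ 11.5 → Code H-2 (Corrosive).
pH 12.4 meets the Code H-2 criterion (Corrosive), so the descaling concentrate is Code H-2.
Lime remover: pH 12.4 ≥ 11.5 → Code H-2 (Corrosive).
Total Code H-2: 5.33 L + 3.83 L + 4.07 L = 13.23 L.
That exceeds the Code H-2 road limit of 10 L.

No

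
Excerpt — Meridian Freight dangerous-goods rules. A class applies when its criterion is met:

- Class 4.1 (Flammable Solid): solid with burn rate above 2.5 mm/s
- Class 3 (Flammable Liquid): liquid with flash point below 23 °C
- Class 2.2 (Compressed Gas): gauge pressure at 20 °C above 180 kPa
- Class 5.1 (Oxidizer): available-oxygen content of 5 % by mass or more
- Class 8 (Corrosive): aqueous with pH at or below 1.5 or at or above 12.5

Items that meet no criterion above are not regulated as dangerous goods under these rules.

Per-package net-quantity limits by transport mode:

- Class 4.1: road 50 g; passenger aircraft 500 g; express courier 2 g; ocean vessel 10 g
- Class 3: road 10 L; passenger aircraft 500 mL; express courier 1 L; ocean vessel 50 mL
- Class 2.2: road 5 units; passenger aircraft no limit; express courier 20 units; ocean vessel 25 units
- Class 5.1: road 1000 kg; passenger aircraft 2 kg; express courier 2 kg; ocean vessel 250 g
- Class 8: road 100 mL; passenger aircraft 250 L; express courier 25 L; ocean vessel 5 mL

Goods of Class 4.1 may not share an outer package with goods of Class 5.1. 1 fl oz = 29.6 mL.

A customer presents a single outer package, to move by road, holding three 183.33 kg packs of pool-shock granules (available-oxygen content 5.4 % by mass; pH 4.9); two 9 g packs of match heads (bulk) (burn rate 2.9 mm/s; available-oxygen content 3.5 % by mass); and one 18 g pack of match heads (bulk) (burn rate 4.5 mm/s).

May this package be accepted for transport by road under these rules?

Available-oxygen content 5.4 % by mass meets the Class 5.1 criterion (Oxidizer), so the pool-shock granules are Class 5.1.
Match heads (bulk): burn rate 2.9 mm/s > 2.5 mm/s → Class 4.1 (Flammable Solid).
Match heads (bulk): burn rate 4.5 mm/s > 2.5 mm/s → Class 4.1 (Flammable Solid).
Class 4.1 net quantity: (two 9 g packs = 18 g) + 18 g = 36 g.
36 g is within the road limit of 50 g for Class 4.1.
Class 5.1 quantity: three 183.33 kg packs = 549.99 kg.
That is within the Class 5.1 road limit of 1000 kg.
Class 4.1 and Class 5.1 may not share an outer package.

No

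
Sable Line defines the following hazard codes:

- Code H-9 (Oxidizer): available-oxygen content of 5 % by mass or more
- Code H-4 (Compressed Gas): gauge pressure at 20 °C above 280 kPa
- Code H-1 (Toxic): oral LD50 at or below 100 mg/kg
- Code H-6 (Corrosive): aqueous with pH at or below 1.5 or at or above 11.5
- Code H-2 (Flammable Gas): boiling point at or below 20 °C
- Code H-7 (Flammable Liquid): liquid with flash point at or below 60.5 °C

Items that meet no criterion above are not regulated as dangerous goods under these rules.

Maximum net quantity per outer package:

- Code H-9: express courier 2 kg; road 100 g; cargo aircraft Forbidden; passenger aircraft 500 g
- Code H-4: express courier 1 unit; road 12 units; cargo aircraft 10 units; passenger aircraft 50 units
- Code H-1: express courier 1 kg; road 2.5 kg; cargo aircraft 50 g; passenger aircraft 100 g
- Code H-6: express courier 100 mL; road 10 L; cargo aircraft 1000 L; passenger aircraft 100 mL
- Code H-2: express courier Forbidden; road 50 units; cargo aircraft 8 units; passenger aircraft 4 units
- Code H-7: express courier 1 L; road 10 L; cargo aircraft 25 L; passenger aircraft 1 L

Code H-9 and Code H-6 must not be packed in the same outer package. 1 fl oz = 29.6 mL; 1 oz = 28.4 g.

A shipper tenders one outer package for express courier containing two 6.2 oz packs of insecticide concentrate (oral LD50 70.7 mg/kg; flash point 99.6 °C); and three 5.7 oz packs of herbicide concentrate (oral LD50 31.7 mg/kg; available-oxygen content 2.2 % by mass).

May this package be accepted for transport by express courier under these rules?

With oral LD50 70.7 mg/kg (≤ 100 mg/kg), the insecticide concentrate falls in Code H-1.
The herbicide concentrate has oral LD50 31.7 mg/kg, which is ≤ 100 mg/kg, so it is Code H-1 (Toxic).
Total Code H-1: (two 6.2 oz packs = 352.16 g) + (three 5.7 oz packs = 485.64 g) = 837.8 g.
837.8 g is within the express courier limit of 1 kg for Code H-1.

Yes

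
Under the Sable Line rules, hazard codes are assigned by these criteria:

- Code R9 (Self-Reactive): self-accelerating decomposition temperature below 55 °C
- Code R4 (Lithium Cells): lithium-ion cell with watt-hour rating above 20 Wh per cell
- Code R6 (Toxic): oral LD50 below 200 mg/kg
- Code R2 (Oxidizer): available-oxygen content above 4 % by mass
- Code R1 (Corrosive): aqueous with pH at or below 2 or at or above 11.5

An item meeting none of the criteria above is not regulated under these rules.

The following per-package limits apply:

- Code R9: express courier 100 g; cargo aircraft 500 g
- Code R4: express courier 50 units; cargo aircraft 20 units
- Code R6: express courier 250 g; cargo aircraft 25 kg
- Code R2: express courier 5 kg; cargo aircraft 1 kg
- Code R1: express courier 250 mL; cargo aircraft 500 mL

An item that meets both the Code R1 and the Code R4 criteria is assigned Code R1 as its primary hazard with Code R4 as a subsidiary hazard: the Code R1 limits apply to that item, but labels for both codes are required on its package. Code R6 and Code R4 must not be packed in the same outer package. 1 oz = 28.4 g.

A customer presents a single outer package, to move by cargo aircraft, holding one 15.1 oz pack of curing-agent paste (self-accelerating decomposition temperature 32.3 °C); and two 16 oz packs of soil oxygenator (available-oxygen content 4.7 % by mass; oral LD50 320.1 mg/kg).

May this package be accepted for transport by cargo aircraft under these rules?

Yes

Self-accelerating decomposition temperature 32.3 °C meets the Code R9 criterion (Self-Reactive), so the curing-agent paste is Code R9.
Soil oxygenator: available-oxygen content 4.7 % by mass > 4 % by mass → Code R2 (Oxidizer).
Code R2 quantity: two 16 oz packs = 908.8 g.
908.8 g is within the cargo aircraft limit of 1 kg for Code R2.
Code R9 quantity: one 15.1 oz pack = 428.84 g.
That is within the Code R9 cargo aircraft limit of 500 g.
The segregation rule (Code R6 with Code R4) does not apply to Code R2 with Code R9.
Every hazard code is within its cargo aircraft limit and no segregation rule is violated.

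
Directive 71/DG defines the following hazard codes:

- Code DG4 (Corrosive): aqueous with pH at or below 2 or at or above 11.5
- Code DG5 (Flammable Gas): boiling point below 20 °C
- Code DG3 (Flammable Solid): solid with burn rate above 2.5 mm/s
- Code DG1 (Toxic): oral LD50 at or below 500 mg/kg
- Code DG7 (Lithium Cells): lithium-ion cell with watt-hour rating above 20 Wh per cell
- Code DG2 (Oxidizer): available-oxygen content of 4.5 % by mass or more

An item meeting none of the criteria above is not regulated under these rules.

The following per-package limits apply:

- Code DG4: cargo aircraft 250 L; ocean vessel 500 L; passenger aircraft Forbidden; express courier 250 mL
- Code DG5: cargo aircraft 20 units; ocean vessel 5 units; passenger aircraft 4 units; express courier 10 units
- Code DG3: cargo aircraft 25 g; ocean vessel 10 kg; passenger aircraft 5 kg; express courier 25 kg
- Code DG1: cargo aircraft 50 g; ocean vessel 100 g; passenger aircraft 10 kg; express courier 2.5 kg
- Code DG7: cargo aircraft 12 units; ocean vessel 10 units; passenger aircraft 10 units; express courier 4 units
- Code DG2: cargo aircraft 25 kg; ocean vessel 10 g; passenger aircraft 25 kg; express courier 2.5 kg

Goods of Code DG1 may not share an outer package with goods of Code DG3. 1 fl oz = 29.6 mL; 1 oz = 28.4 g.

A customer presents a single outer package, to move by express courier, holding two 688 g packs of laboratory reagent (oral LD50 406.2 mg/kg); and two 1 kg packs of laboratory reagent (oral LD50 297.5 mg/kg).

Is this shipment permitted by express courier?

With oral LD50 406.2 mg/kg (≤ 500 mg/kg), the laboratory reagent falls in Code DG1.
The laboratory reagent has oral LD50 297.5 mg/kg, which is ≤ 500 mg/kg, so it is Code DG1 (Toxic).
Total Code DG1: (two 688 g packs = 1.376 kg) + (two 1 kg packs = 2 kg) = 3.376 kg.
3.376 kg > 2.5 kg (express courier limit, Code DG1) — over the limit.

No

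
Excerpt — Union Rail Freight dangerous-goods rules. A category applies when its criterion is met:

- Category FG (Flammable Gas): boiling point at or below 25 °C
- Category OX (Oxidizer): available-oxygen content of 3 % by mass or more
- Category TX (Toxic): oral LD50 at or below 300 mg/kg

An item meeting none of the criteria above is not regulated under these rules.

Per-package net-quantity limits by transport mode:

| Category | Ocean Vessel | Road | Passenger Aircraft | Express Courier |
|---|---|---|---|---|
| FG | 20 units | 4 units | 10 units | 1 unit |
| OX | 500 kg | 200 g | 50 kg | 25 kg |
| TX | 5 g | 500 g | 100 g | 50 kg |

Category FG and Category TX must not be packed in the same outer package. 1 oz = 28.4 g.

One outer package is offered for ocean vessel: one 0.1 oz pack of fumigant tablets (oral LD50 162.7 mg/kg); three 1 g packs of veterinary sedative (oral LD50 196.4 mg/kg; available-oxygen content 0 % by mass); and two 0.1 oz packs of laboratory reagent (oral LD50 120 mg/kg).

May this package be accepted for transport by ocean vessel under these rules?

The fumigant tablets have oral LD50 162.7 mg/kg, which is ≤ 300 mg/kg, so they are Category TX (Toxic).
Veterinary sedative: oral LD50 196.4 mg/kg ≤ 300 mg/kg → Category TX (Toxic).
Oral LD50 120 mg/kg meets the Category TX criterion (Toxic), so the laboratory reagent is Category TX.
Category TX net quantity: (one 0.1 oz pack = 2.84 g) + (three 1 g packs = 3 g) + (two 0.1 oz packs = 5.68 g) = 11.52 g.
That exceeds the Category TX ocean vessel limit of 5 g.

No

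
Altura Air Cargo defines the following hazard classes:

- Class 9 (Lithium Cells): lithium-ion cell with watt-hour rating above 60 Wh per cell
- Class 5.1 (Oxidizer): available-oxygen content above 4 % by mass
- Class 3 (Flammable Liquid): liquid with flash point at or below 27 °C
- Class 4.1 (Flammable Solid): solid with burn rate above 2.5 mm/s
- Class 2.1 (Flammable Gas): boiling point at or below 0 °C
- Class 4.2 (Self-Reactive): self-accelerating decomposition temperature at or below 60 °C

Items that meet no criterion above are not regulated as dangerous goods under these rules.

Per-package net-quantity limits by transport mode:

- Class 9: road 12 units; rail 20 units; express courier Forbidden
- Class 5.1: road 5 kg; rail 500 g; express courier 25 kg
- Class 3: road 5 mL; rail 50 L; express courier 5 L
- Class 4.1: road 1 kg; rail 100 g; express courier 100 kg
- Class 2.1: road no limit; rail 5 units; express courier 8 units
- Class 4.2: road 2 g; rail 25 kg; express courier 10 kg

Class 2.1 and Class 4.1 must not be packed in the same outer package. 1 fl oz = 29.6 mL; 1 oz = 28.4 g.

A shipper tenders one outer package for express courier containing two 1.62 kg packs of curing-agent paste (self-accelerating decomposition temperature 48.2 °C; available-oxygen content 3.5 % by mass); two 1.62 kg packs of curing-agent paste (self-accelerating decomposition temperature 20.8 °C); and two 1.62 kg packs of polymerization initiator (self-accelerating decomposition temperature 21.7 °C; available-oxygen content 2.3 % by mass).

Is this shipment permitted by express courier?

Curing-agent paste: self-accelerating decomposition temperature 48.2 °C ≤ 60 °C → Class 4.2 (Self-Reactive).
Curing-agent paste: self-accelerating decomposition temperature 20.8 °C ≤ 60 °C → Class 4.2 (Self-Reactive).
Polymerization initiator: self-accelerating decomposition temperature 21.7 °C ≤ 60 °C → Class 4.2 (Self-Reactive).
Total Class 4.2: (two 1.62 kg packs = 3.24 kg) + (two 1.62 kg packs = 3.24 kg) + (two 1.62 kg packs = 3.24 kg) = 9.72 kg.
9.72 kg is within the express courier limit of 10 kg for Class 4.2.

Yes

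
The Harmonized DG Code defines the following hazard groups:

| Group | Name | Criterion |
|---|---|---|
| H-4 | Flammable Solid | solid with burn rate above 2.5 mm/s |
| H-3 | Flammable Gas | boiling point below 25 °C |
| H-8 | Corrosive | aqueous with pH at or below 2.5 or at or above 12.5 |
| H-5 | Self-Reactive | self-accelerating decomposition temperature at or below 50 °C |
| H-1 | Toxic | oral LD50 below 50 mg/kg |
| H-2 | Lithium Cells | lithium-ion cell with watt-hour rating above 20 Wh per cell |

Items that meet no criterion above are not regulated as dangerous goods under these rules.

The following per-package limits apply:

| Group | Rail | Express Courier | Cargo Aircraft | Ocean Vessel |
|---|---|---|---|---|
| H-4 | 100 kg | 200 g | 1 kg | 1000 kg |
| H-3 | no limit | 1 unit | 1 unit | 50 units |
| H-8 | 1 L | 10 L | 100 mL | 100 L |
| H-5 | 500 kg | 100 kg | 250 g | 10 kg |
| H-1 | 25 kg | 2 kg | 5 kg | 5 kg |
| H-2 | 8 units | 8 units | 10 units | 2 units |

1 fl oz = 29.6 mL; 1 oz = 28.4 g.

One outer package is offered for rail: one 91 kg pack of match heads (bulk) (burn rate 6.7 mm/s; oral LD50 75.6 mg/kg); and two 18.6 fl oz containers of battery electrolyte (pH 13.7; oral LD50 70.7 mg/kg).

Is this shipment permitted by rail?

The match heads (bulk) have burn rate 6.7 mm/s, which is > 2.5 mm/s, so they are Group H-4 (Flammable Solid).
Battery electrolyte: pH 13.7 ≥ 12.5 → Group H-8 (Corrosive).
Group H-4 quantity: 91 kg.
91 kg ≤ 100 kg (rail limit, Group H-4) — within limit.
Group H-8 quantity: two 18.6 fl oz containers = 1101.12 mL.
That exceeds the Group H-8 rail limit of 1 L.

No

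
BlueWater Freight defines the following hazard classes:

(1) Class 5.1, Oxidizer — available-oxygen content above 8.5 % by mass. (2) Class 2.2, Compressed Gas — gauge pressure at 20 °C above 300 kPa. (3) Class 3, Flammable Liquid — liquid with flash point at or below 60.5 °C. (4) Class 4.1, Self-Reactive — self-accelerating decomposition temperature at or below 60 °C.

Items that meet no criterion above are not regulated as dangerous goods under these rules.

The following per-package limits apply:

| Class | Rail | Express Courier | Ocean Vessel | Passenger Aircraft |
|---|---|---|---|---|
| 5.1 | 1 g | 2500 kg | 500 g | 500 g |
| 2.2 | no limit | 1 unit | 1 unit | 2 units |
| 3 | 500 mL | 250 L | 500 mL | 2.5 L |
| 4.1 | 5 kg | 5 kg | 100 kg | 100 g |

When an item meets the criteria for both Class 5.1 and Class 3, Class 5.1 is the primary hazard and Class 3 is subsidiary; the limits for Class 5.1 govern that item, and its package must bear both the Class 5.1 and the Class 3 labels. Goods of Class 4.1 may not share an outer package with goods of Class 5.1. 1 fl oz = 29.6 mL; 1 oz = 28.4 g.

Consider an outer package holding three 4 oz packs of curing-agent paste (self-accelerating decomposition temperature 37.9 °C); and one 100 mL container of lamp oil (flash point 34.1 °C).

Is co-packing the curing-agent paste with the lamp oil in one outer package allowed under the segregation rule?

With self-accelerating decomposition temperature 37.9 °C (≤ 60 °C), the curing-agent paste falls in Class 4.1.
With flash point 34.1 °C (≤ 60.5 °C), the lamp oil falls in Class 3.
No segregation rule bars Class 4.1 with Class 3.

Yes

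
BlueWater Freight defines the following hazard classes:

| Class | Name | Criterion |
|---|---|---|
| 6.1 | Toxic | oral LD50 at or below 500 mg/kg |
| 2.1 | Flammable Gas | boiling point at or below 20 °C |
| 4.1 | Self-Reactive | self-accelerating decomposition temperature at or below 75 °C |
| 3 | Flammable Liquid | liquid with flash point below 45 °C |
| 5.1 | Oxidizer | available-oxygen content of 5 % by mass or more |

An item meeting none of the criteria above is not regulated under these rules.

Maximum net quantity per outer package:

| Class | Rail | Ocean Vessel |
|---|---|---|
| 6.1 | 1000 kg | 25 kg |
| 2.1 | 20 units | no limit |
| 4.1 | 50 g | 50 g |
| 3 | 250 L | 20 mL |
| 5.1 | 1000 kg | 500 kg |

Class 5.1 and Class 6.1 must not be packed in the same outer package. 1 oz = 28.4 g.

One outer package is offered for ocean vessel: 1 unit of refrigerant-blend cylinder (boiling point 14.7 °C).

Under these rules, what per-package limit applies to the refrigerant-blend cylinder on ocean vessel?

Refrigerant-blend cylinder: boiling point 14.7 °C ≤ 20 °C → Class 2.1 (Flammable Gas).
The ocean vessel limit for Class 2.1 is no limit.

no limit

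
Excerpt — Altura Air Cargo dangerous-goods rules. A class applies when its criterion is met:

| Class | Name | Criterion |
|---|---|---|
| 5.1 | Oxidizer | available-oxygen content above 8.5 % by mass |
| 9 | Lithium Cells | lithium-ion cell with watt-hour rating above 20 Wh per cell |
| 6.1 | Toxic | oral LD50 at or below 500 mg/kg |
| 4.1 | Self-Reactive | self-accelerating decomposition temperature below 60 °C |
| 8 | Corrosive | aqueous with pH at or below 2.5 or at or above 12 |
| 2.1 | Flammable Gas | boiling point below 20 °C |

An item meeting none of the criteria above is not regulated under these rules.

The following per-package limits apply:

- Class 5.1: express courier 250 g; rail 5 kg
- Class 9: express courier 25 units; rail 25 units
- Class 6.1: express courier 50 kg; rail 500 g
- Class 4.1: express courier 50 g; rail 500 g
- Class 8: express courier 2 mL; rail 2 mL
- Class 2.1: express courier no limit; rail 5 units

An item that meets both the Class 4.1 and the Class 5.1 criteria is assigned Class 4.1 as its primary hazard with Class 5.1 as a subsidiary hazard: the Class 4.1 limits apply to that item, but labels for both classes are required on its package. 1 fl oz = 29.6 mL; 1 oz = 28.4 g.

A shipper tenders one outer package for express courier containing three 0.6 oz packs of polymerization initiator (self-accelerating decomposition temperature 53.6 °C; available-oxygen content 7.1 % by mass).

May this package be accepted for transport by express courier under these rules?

No

With self-accelerating decomposition temperature 53.6 °C (< 60 °C), the polymerization initiator falls in Class 4.1.
Class 4.1 quantity: three 0.6 oz packs = 51.12 g.
51.12 g exceeds the express courier limit of 50 g for Class 4.1.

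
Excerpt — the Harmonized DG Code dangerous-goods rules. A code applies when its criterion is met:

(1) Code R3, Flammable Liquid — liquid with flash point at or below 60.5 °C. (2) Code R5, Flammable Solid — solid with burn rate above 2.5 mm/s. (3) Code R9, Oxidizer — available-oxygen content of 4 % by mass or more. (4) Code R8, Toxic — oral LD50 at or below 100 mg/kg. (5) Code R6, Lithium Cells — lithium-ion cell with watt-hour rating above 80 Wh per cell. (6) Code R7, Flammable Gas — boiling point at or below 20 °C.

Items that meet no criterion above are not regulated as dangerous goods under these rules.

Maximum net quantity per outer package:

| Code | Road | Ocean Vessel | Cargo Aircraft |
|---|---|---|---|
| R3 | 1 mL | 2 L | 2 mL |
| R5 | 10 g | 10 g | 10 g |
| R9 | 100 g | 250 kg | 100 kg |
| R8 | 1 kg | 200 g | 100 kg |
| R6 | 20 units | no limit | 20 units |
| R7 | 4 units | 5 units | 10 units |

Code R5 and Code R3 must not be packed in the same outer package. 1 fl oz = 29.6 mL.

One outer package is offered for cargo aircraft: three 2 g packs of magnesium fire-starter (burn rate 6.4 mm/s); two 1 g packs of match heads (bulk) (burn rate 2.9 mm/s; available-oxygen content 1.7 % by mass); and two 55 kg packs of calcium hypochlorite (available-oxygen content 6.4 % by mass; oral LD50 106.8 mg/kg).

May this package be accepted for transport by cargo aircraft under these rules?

No

Burn rate 6.4 mm/s meets the Code R5 criterion (Flammable Solid), so the magnesium fire-starter is Code R5.
With burn rate 2.9 mm/s (> 2.5 mm/s), the match heads (bulk) fall in Code R5.
The calcium hypochlorite has available-oxygen content 6.4 % by mass, which is ≥ 4 % by mass, so it is Code R9 (Oxidizer).
Total Code R5: (three 2 g packs = 6 g) + (two 1 g packs = 2 g) = 8 g.
That is within the Code R5 cargo aircraft limit of 10 g.
Code R9 quantity: two 55 kg packs = 110 kg.
110 kg exceeds the cargo aircraft limit of 100 kg for Code R9.
The segregation rule (Code R5 with Code R3) does not apply to Code R5 with Code R9.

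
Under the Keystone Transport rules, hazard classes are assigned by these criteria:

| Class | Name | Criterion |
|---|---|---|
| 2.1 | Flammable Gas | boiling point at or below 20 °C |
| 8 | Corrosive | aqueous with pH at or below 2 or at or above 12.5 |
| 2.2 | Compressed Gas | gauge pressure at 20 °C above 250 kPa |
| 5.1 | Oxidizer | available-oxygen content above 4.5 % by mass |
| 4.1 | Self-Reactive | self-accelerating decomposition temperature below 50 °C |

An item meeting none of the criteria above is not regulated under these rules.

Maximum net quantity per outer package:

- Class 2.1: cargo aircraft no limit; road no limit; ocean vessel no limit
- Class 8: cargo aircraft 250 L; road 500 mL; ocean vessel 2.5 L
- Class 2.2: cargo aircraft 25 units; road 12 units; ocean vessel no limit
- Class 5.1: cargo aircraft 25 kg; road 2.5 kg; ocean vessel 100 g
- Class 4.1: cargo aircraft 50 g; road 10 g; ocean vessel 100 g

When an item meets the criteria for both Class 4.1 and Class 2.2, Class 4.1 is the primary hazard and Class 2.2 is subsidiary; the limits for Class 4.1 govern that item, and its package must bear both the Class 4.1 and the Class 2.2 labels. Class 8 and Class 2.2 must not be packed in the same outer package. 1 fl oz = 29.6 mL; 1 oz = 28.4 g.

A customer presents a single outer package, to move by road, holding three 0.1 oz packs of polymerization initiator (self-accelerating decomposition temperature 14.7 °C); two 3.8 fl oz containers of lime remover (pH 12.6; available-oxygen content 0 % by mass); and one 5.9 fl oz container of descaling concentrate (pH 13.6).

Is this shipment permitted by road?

The polymerization initiator has self-accelerating decomposition temperature 14.7 °C, which is < 50 °C, so it is Class 4.1 (Self-Reactive).
With pH 12.6 (≥ 12.5), the lime remover falls in Class 8.
Descaling concentrate: pH 13.6 ≥ 12.5 → Class 8 (Corrosive).
Total Class 8: (two 3.8 fl oz containers = 224.96 mL) + (one 5.9 fl oz container = 174.64 mL) = 399.6 mL.
399.6 mL ≤ 500 mL (road limit, Class 8) — within limit.
Class 4.1 quantity: three 0.1 oz packs = 8.52 g.
That is within the Class 4.1 road limit of 10 g.
The segregation rule (Class 8 with Class 2.2) does not apply to Class 8 with Class 4.1.
Every hazard class is within its road limit and no segregation rule is violated.

Yes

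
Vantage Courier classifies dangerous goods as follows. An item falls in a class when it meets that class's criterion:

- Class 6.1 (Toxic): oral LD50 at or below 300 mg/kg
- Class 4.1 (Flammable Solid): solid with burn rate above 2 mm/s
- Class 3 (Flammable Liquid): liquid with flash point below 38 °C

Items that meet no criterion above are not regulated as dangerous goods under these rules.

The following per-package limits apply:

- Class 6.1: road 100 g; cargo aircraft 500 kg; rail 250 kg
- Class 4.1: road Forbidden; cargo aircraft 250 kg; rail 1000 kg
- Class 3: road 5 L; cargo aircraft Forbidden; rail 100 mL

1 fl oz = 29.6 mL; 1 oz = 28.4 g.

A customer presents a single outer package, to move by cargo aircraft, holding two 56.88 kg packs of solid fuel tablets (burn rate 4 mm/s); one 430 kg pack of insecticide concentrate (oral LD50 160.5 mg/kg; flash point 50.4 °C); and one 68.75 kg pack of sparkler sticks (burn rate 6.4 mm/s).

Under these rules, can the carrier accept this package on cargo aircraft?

Burn rate 4 mm/s meets the Class 4.1 criterion (Flammable Solid), so the solid fuel tablets are Class 4.1.
Insecticide concentrate: oral LD50 160.5 mg/kg ≤ 300 mg/kg → Class 6.1 (Toxic).
With burn rate 6.4 mm/s (> 2 mm/s), the sparkler sticks fall in Class 4.1.
Class 4.1 net quantity: (two 56.88 kg packs = 113.76 kg) + 68.75 kg = 182.51 kg.
182.51 kg is within the cargo aircraft limit of 250 kg for Class 4.1.
Class 6.1 quantity: 430 kg.
That is within the Class 6.1 cargo aircraft limit of 500 kg.
Every hazard class is within its cargo aircraft limit and no segregation rule is violated.

Yes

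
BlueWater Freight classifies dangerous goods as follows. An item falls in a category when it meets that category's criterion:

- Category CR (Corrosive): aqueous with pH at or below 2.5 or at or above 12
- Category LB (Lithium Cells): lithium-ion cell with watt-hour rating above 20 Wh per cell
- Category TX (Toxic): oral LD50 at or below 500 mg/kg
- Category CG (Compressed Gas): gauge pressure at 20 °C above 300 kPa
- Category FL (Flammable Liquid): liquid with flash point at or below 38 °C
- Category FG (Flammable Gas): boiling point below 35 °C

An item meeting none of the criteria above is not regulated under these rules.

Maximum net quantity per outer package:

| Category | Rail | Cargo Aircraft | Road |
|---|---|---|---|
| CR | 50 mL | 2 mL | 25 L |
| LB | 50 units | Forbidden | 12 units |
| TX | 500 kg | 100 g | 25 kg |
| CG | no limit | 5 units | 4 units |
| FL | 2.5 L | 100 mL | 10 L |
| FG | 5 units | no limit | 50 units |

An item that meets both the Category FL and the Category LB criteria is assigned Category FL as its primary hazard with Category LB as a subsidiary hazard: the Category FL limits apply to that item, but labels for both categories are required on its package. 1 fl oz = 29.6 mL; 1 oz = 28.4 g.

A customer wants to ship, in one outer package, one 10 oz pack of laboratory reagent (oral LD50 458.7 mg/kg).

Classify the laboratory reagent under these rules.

Category TX

Laboratory reagent: oral LD50 458.7 mg/kg ≤ 500 mg/kg → Category TX (Toxic).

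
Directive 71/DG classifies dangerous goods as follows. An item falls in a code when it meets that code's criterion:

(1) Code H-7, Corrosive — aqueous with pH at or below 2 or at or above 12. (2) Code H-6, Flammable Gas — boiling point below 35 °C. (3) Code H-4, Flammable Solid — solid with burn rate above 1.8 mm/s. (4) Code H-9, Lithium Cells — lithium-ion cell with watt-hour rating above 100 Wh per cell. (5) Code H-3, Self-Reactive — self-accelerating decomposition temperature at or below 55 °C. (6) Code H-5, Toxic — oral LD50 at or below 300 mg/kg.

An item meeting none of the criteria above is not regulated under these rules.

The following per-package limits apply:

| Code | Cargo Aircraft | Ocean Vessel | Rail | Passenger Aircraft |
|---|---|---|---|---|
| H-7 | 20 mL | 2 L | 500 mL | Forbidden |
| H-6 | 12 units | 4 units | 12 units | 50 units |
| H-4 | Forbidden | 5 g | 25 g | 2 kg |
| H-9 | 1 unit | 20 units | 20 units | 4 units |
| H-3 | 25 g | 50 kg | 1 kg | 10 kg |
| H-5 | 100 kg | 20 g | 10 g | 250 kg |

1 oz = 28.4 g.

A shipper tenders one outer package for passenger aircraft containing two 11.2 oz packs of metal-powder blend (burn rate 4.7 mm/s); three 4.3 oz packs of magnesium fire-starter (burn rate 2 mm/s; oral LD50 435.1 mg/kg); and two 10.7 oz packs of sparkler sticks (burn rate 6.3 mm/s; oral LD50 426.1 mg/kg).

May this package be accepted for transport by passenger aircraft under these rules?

Yes

Burn rate 4.7 mm/s meets the Code H-4 criterion (Flammable Solid), so the metal-powder blend is Code H-4.
The magnesium fire-starter has burn rate 2 mm/s, which is > 1.8 mm/s, so it is Code H-4 (Flammable Solid).
With burn rate 6.3 mm/s (> 1.8 mm/s), the sparkler sticks fall in Code H-4.
Code H-4 net quantity: (two 11.2 oz packs = 636.16 g) + (three 4.3 oz packs = 366.36 g) + (two 10.7 oz packs = 607.76 g) = 1610.28 g.
1610.28 g ≤ 2 kg (passenger aircraft limit, Code H-4) — within limit.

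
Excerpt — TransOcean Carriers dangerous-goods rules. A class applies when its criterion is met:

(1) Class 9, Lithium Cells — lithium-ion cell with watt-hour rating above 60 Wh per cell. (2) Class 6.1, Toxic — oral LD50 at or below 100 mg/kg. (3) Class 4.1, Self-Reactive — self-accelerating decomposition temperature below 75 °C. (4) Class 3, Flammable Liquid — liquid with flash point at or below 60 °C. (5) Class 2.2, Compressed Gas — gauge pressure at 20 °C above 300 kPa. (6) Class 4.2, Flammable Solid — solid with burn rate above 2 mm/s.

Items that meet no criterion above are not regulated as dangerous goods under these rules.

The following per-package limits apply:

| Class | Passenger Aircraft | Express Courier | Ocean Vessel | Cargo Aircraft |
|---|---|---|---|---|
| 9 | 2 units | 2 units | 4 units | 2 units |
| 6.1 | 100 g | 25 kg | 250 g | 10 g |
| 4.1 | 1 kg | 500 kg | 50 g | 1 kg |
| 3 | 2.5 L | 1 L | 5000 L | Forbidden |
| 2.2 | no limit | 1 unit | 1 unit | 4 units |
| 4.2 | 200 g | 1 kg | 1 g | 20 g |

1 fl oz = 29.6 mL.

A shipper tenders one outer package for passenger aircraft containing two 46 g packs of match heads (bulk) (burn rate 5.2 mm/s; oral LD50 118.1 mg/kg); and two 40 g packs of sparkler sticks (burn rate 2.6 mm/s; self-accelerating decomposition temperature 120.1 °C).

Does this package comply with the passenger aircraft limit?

Yes

The match heads (bulk) have burn rate 5.2 mm/s, which is > 2 mm/s, so they are Class 4.2 (Flammable Solid).
With burn rate 2.6 mm/s (> 2 mm/s), the sparkler sticks fall in Class 4.2.
Class 4.2 net quantity: (two 46 g packs = 92 g) + (two 40 g packs = 80 g) = 172 g.
That is within the Class 4.2 passenger aircraft limit of 200 g.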